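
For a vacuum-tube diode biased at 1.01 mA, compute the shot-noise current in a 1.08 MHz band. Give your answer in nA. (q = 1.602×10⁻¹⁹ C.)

I_n = √(2qI·B)
2qI·B = 2 × 1.602×10⁻¹⁹ × 1.01×10⁻³ × 1.08×10⁶ = 3.49×10⁻¹⁶ A²
I_n = √(3.49×10⁻¹⁶) = 1.87×10⁻⁸ A = 18.7 nA

18.7 nA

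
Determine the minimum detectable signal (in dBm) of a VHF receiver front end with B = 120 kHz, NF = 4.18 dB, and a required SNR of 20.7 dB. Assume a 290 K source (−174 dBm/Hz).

−98.3 dBm

Sensitivity = −174 + 10 log₁₀(B) + NF + SNR_min
= −174 + 50.79 + 4.18 + 20.7
= −98.33 dBm → −98.3 dBm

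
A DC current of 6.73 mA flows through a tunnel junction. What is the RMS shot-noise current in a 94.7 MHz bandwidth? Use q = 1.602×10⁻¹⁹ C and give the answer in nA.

I_n = √(2qI·B)
2qI·B = 2 × 1.602×10⁻¹⁹ × 6.73×10⁻³ × 9.47×10⁷ = 2.04×10⁻¹³ A²
I_n = √(2.04×10⁻¹³) = 4.52×10⁻⁷ A = 452 nA

452 nA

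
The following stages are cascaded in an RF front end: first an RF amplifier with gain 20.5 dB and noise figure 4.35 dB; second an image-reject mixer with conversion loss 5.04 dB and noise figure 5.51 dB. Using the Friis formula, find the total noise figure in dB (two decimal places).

Convert to linear (a loss of L dB is a gain of −L dB): F_i = 10^(NF_i/10), G_i = 10^(G_i,dB/10)
  Stage 1: F_1 = 10^(4.35/10) = 2.723, G_1 = 10^(20.5/10) = 112.2
  Stage 2: F_2 = 10^(5.51/10) = 3.556, G_2 = 10^(−5.04/10) = 0.3133
Friis cascade:
  F = 2.723 + (3.556 − 1)/112.2 = 2.745
NF = 10 log₁₀(2.745) = 4.39 dB

4.39 dB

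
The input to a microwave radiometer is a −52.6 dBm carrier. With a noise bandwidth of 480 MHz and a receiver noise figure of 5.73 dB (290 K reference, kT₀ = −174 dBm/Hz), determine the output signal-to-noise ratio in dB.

28.9 dB

Noise floor: N = −174 + 10 log₁₀(B) + NF
10 log₁₀(4.80×10⁸) = 86.81 dB
N = −174 + 86.81 + 5.73 = −81.46 dBm
SNR = P_sig − N = −52.6 − (−81.46) = 28.86 dB → 28.9 dB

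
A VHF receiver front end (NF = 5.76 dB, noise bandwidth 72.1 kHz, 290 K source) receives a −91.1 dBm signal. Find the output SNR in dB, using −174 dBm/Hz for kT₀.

Noise floor: N = −174 + 10 log₁₀(B) + NF
10 log₁₀(7.21×10⁴) = 48.58 dB
N = −174 + 48.58 + 5.76 = −119.66 dBm
SNR = P_sig − N = −91.1 − (−119.66) = 28.56 dB → 28.6 dB

28.6 dB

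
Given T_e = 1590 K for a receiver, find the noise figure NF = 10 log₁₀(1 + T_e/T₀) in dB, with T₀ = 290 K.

F = 1 + T_e/T₀ = 1 + 1590/290 = 6.48276
NF = 10 log₁₀(6.48276) = 8.12 dB

8.12 dB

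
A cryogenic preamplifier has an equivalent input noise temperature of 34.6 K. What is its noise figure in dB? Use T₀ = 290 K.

0.490 dB

F = 1 + T_e/T₀ = 1 + 34.6/290 = 1.11931
NF = 10 log₁₀(1.11931) = 0.490 dB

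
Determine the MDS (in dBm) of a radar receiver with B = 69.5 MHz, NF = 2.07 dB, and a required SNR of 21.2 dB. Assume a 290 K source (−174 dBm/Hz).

−72.3 dBm

Sensitivity = −174 + 10 log₁₀(B) + NF + SNR_min
= −174 + 78.42 + 2.07 + 21.2
= −72.31 dBm → −72.3 dBm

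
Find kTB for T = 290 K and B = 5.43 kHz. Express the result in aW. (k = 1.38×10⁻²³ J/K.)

P_n = kTB = 1.38×10⁻²³ × 290 × 5.43×10³ = 2.17×10⁻¹⁷ W = 21.7 aW

21.7 aW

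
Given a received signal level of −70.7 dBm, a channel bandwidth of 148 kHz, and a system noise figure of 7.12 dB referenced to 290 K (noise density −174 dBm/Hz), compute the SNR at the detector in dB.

Noise floor: N = −174 + 10 log₁₀(B) + NF
10 log₁₀(1.48×10⁵) = 51.7 dB
N = −174 + 51.7 + 7.12 = −115.18 dBm
SNR = P_sig − N = −70.7 − (−115.18) = 44.48 dB → 44.5 dB

44.5 dB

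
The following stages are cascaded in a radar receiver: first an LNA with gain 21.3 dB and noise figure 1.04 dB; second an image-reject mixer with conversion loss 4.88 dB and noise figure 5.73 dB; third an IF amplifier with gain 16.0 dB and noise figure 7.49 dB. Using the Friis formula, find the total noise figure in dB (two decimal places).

1.45 dB

Convert to linear (a loss of L dB is a gain of −L dB): F_i = 10^(NF_i/10), G_i = 10^(G_i,dB/10)
  Stage 1: F_1 = 10^(1.04/10) = 1.271, G_1 = 10^(21.3/10) = 134.9
  Stage 2: F_2 = 10^(5.73/10) = 3.741, G_2 = 10^(−4.88/10) = 0.3251
  Stage 3: F_3 = 10^(7.49/10) = 5.610, G_3 = 10^(16.0/10) = 39.81
Friis cascade:
  F = 1.271 + (3.741 − 1)/134.9 + (5.610 − 1)/43.85 = 1.396
NF = 10 log₁₀(1.396) = 1.45 dB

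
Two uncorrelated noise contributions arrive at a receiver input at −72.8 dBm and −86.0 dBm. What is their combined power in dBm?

Convert to linear, add, convert back:
P₁ = 5.25×10⁻¹¹ W, P₂ = 2.51×10⁻¹² W
P_tot = 5.50×10⁻¹¹ W → 10 log₁₀(P_tot / 10⁻³) = −72.6 dBm

−72.6 dBm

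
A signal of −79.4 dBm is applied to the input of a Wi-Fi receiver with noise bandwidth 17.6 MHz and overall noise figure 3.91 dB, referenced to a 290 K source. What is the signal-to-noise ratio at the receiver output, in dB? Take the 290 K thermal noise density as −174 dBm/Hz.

Noise floor: N = −174 + 10 log₁₀(B) + NF
10 log₁₀(1.76×10⁷) = 72.46 dB
N = −174 + 72.46 + 3.91 = −97.63 dBm
SNR = P_sig − N = −79.4 − (−97.63) = 18.23 dB → 18.2 dB

18.2 dB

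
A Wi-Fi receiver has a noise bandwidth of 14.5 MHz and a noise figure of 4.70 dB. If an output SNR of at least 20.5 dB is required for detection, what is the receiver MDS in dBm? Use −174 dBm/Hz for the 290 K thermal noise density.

−77.2 dBm

Sensitivity = −174 + 10 log₁₀(B) + NF + SNR_min
= −174 + 71.61 + 4.70 + 20.5
= −77.19 dBm → −77.2 dBm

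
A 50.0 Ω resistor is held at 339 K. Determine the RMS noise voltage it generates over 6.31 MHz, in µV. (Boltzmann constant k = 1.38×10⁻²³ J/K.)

2.43 µV

V_n = √(4kTRB)
4kTRB = 4 × 1.38×10⁻²³ × 339 × 5.00×10¹ × 6.31×10⁶ = 5.90×10⁻¹² V²
V_n = √(5.90×10⁻¹²) = 2.43×10⁻⁶ V = 2.43 µV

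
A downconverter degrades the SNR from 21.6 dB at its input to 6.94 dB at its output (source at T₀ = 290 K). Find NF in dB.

NF (dB) = SNR_in(dB) − SNR_out(dB) when the source is at T₀
NF = 21.6 − 6.94 = 14.66 dB

14.66 dB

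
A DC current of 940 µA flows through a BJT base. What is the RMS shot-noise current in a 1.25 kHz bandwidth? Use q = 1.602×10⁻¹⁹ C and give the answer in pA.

614 pA

I_n = √(2qI·B)
2qI·B = 2 × 1.602×10⁻¹⁹ × 9.40×10⁻⁴ × 1.25×10³ = 3.76×10⁻¹⁹ A²
I_n = √(3.76×10⁻¹⁹) = 6.14×10⁻¹⁰ A = 614 pA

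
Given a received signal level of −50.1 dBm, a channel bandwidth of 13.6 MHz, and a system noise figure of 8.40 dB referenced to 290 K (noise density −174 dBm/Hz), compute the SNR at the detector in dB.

44.2 dB

Noise floor: N = −174 + 10 log₁₀(B) + NF
10 log₁₀(1.36×10⁷) = 71.34 dB
N = −174 + 71.34 + 8.40 = −94.26 dBm
SNR = P_sig − N = −50.1 − (−94.26) = 44.16 dB → 44.2 dB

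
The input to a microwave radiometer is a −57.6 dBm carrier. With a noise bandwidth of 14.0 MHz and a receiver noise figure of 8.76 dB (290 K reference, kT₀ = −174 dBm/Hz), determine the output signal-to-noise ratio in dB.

36.2 dB

Noise floor: N = −174 + 10 log₁₀(B) + NF
10 log₁₀(1.40×10⁷) = 71.46 dB
N = −174 + 71.46 + 8.76 = −93.78 dBm
SNR = P_sig − N = −57.6 − (−93.78) = 36.18 dB → 36.2 dB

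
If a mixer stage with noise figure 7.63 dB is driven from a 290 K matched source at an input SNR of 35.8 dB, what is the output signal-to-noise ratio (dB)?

28.17 dB

By definition F = SNR_in/SNR_out, so in dB: SNR_out = SNR_in − NF
SNR_out = 35.8 − 7.63 = 28.17 dB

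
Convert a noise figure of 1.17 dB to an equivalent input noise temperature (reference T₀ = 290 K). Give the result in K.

F = 10^(1.17/10) = 1.30918
T_e = (F − 1)·T₀ = (1.30918 − 1) × 290 = 89.7 K

89.7 K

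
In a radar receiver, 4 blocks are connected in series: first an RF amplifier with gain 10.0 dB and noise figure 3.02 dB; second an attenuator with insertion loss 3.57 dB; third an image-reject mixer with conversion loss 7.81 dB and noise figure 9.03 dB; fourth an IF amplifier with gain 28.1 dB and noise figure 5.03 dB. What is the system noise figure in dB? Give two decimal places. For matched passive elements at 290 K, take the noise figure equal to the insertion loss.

8.28 dB

Convert to linear (a loss of L dB is a gain of −L dB): F_i = 10^(NF_i/10), G_i = 10^(G_i,dB/10)
  Stage 1: F_1 = 10^(3.02/10) = 2.004, G_1 = 10^(10.0/10) = 10.00
  Stage 2: F_2 = 10^(3.57/10) = 2.275, G_2 = 10^(−3.57/10) = 0.4395
  Stage 3: F_3 = 10^(9.03/10) = 7.998, G_3 = 10^(−7.81/10) = 0.1656
  Stage 4: F_4 = 10^(5.03/10) = 3.184, G_4 = 10^(28.1/10) = 645.7
Friis cascade:
  F = 2.004 + (2.275 − 1)/10.00 + (7.998 − 1)/4.395 + (3.184 − 1)/0.7278 = 6.725
NF = 10 log₁₀(6.725) = 8.28 dB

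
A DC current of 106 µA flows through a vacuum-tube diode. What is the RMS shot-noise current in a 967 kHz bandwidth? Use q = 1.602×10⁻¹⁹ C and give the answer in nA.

I_n = √(2qI·B)
2qI·B = 2 × 1.602×10⁻¹⁹ × 1.06×10⁻⁴ × 9.67×10⁵ = 3.28×10⁻¹⁷ A²
I_n = √(3.28×10⁻¹⁷) = 5.73×10⁻⁹ A = 5.73 nA

5.73 nA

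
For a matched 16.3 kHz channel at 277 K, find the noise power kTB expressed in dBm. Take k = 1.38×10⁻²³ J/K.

−132.1 dBm

P_n = kTB = 1.38×10⁻²³ × 277 × 1.63×10⁴ = 6.23×10⁻¹⁷ W
In dBm: 10 log₁₀(6.23×10⁻¹⁷ / 10⁻³) = −132.1 dBm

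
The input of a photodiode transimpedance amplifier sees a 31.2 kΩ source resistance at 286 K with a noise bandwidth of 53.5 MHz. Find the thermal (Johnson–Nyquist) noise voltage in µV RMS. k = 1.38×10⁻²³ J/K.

162 µV

V_n = √(4kTRB)
4kTRB = 4 × 1.38×10⁻²³ × 286 × 3.12×10⁴ × 5.35×10⁷ = 2.64×10⁻⁸ V²
V_n = √(2.64×10⁻⁸) = 1.62×10⁻⁴ V = 162 µV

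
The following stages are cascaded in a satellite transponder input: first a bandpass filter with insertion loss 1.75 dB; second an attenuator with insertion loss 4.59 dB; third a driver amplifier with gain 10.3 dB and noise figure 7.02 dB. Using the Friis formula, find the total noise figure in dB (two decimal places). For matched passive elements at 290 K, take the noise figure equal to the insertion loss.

Convert to linear (a loss of L dB is a gain of −L dB): F_i = 10^(NF_i/10), G_i = 10^(G_i,dB/10)
  Stage 1: F_1 = 10^(1.75/10) = 1.496, G_1 = 10^(−1.75/10) = 0.6683
  Stage 2: F_2 = 10^(4.59/10) = 2.877, G_2 = 10^(−4.59/10) = 0.3475
  Stage 3: F_3 = 10^(7.02/10) = 5.035, G_3 = 10^(10.3/10) = 10.72
Friis cascade:
  F = 1.496 + (2.877 − 1)/0.6683 + (5.035 − 1)/0.2323 = 21.68
NF = 10 log₁₀(21.68) = 13.36 dB

13.36 dB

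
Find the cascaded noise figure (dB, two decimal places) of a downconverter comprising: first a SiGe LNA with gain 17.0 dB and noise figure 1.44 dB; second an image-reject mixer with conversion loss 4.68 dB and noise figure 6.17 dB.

1.63 dB

Convert to linear (a loss of L dB is a gain of −L dB): F_i = 10^(NF_i/10), G_i = 10^(G_i,dB/10)
  Stage 1: F_1 = 10^(1.44/10) = 1.393, G_1 = 10^(17.0/10) = 50.12
  Stage 2: F_2 = 10^(6.17/10) = 4.140, G_2 = 10^(−4.68/10) = 0.3404
Friis cascade:
  F = 1.393 + (4.140 − 1)/50.12 = 1.456
NF = 10 log₁₀(1.456) = 1.63 dB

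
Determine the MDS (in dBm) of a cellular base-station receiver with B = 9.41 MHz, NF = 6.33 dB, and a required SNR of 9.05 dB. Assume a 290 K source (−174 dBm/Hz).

−88.9 dBm

Sensitivity = −174 + 10 log₁₀(B) + NF + SNR_min
= −174 + 69.74 + 6.33 + 9.05
= −88.88 dBm → −88.9 dBm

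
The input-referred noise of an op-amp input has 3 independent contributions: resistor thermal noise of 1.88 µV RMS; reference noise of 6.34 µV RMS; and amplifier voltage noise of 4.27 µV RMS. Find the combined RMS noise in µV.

Uncorrelated sources add in power (mean-square): V_tot = √(ΣV_i²)
V_tot = √[(1.88×10⁻⁶)² + (6.34×10⁻⁶)² + (4.27×10⁻⁶)²] = 7.87×10⁻⁶ V = 7.87 µV

7.87 µV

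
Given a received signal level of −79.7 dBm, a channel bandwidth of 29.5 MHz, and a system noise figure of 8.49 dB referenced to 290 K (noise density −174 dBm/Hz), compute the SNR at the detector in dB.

11.1 dB

Noise floor: N = −174 + 10 log₁₀(B) + NF
10 log₁₀(2.95×10⁷) = 74.7 dB
N = −174 + 74.7 + 8.49 = −90.81 dBm
SNR = P_sig − N = −79.7 − (−90.81) = 11.11 dB → 11.1 dB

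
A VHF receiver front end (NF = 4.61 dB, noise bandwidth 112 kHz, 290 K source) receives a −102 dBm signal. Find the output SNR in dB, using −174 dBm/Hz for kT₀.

Noise floor: N = −174 + 10 log₁₀(B) + NF
10 log₁₀(1.12×10⁵) = 50.49 dB
N = −174 + 50.49 + 4.61 = −118.90 dBm
SNR = P_sig − N = −102 − (−118.90) = 16.90 dB → 16.9 dB

16.9 dB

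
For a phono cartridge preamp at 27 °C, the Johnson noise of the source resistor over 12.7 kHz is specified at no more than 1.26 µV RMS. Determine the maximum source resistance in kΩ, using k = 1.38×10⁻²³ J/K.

7.55 kΩ

T = 27 °C + 273.15 = 300.15 K
Johnson–Nyquist: V_n = √(4kTRB) ⇒ R = V_n² / (4kTB)
4kTB = 4 × 1.38×10⁻²³ × 300.15 × 1.27×10⁴ = 2.10×10⁻¹⁶
R = (1.26×10⁻⁶)² / 2.10×10⁻¹⁶ = 7.55×10³ Ω = 7.55 kΩ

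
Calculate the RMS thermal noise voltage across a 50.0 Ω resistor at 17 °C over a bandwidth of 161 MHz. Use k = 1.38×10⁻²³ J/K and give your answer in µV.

11.4 µV

T = 17 °C + 273.15 = 290.15 K
V_n = √(4kTRB)
4kTRB = 4 × 1.38×10⁻²³ × 290.15 × 5.00×10¹ × 1.61×10⁸ = 1.29×10⁻¹⁰ V²
V_n = √(1.29×10⁻¹⁰) = 1.14×10⁻⁵ V = 11.4 µV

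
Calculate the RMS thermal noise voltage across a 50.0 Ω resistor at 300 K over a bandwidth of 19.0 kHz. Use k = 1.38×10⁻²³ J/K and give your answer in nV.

125 nV

V_n = √(4kTRB)
4kTRB = 4 × 1.38×10⁻²³ × 300 × 5.00×10¹ × 1.90×10⁴ = 1.57×10⁻¹⁴ V²
V_n = √(1.57×10⁻¹⁴) = 1.25×10⁻⁷ V = 125 nV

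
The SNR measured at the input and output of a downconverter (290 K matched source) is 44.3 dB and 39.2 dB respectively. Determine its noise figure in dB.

NF (dB) = SNR_in(dB) − SNR_out(dB) when the source is at T₀
NF = 44.3 − 39.2 = 5.1 dB

5.1 dB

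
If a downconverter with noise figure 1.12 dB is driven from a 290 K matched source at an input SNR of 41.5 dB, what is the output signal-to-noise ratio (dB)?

40.38 dB

By definition F = SNR_in/SNR_out, so in dB: SNR_out = SNR_in − NF
SNR_out = 41.5 − 1.12 = 40.38 dB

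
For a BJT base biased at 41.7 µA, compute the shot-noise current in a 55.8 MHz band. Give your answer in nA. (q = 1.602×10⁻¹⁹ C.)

I_n = √(2qI·B)
2qI·B = 2 × 1.602×10⁻¹⁹ × 4.17×10⁻⁵ × 5.58×10⁷ = 7.46×10⁻¹⁶ A²
I_n = √(7.46×10⁻¹⁶) = 2.73×10⁻⁸ A = 27.3 nA

27.3 nA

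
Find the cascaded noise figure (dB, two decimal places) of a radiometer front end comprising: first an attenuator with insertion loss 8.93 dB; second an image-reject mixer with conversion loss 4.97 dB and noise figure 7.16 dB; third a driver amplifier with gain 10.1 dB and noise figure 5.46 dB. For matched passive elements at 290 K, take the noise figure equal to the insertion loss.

20.10 dB

Convert to linear (a loss of L dB is a gain of −L dB): F_i = 10^(NF_i/10), G_i = 10^(G_i,dB/10)
  Stage 1: F_1 = 10^(8.93/10) = 7.816, G_1 = 10^(−8.93/10) = 0.1279
  Stage 2: F_2 = 10^(7.16/10) = 5.200, G_2 = 10^(−4.97/10) = 0.3184
  Stage 3: F_3 = 10^(5.46/10) = 3.516, G_3 = 10^(10.1/10) = 10.23
Friis cascade:
  F = 7.816 + (5.200 − 1)/0.1279 + (3.516 − 1)/0.04074 = 102.4
NF = 10 log₁₀(102.4) = 20.10 dB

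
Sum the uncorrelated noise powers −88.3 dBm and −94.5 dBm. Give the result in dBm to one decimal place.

−87.4 dBm

Convert to linear, add, convert back:
P₁ = 1.48×10⁻¹² W, P₂ = 3.55×10⁻¹³ W
P_tot = 1.83×10⁻¹² W → 10 log₁₀(P_tot / 10⁻³) = −87.4 dBm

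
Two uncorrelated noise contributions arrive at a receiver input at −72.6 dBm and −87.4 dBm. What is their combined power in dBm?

Convert to linear, add, convert back:
P₁ = 5.50×10⁻¹¹ W, P₂ = 1.82×10⁻¹² W
P_tot = 5.68×10⁻¹¹ W → 10 log₁₀(P_tot / 10⁻³) = −72.5 dBm

−72.5 dBm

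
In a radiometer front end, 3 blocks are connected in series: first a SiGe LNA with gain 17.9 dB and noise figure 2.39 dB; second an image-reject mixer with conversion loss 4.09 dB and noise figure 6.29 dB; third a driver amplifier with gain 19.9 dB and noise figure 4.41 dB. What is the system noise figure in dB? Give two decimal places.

Convert to linear (a loss of L dB is a gain of −L dB): F_i = 10^(NF_i/10), G_i = 10^(G_i,dB/10)
  Stage 1: F_1 = 10^(2.39/10) = 1.734, G_1 = 10^(17.9/10) = 61.66
  Stage 2: F_2 = 10^(6.29/10) = 4.256, G_2 = 10^(−4.09/10) = 0.3899
  Stage 3: F_3 = 10^(4.41/10) = 2.761, G_3 = 10^(19.9/10) = 97.72
Friis cascade:
  F = 1.734 + (4.256 − 1)/61.66 + (2.761 − 1)/24.04 = 1.860
NF = 10 log₁₀(1.860) = 2.69 dB

2.69 dB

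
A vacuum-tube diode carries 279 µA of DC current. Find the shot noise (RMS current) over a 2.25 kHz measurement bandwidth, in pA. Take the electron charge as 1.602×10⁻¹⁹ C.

I_n = √(2qI·B)
2qI·B = 2 × 1.602×10⁻¹⁹ × 2.79×10⁻⁴ × 2.25×10³ = 2.01×10⁻¹⁹ A²
I_n = √(2.01×10⁻¹⁹) = 4.48×10⁻¹⁰ A = 448 pA

448 pA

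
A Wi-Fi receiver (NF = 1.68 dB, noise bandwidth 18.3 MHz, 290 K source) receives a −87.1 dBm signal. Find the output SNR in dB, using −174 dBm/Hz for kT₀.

Noise floor: N = −174 + 10 log₁₀(B) + NF
10 log₁₀(1.83×10⁷) = 72.62 dB
N = −174 + 72.62 + 1.68 = −99.70 dBm
SNR = P_sig − N = −87.1 − (−99.70) = 12.60 dB → 12.6 dB

12.6 dB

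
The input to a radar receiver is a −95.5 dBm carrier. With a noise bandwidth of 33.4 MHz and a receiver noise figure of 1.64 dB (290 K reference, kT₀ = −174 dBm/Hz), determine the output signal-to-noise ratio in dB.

1.6 dB

Noise floor: N = −174 + 10 log₁₀(B) + NF
10 log₁₀(3.34×10⁷) = 75.24 dB
N = −174 + 75.24 + 1.64 = −97.12 dBm
SNR = P_sig − N = −95.5 − (−97.12) = 1.62 dB → 1.6 dB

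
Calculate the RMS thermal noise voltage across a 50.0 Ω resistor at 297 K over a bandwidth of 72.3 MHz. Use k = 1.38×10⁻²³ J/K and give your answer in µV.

V_n = √(4kTRB)
4kTRB = 4 × 1.38×10⁻²³ × 297 × 5.00×10¹ × 7.23×10⁷ = 5.93×10⁻¹¹ V²
V_n = √(5.93×10⁻¹¹) = 7.70×10⁻⁶ V = 7.70 µV

7.70 µV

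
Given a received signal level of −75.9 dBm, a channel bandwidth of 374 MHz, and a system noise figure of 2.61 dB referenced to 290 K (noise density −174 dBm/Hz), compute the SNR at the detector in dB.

9.8 dB

Noise floor: N = −174 + 10 log₁₀(B) + NF
10 log₁₀(3.74×10⁸) = 85.73 dB
N = −174 + 85.73 + 2.61 = −85.66 dBm
SNR = P_sig − N = −75.9 − (−85.66) = 9.76 dB → 9.8 dB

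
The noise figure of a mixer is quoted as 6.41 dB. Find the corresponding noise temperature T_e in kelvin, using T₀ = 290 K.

F = 10^(6.41/10) = 4.37522
T_e = (F − 1)·T₀ = (4.37522 − 1) × 290 = 979 K

979 K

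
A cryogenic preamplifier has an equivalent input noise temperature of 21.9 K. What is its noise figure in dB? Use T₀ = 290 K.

0.316 dB

F = 1 + T_e/T₀ = 1 + 21.9/290 = 1.07552
NF = 10 log₁₀(1.07552) = 0.316 dB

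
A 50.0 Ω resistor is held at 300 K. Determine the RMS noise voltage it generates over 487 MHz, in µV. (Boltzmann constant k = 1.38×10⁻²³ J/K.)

20.1 µV

V_n = √(4kTRB)
4kTRB = 4 × 1.38×10⁻²³ × 300 × 5.00×10¹ × 4.87×10⁸ = 4.03×10⁻¹⁰ V²
V_n = √(4.03×10⁻¹⁰) = 2.01×10⁻⁵ V = 20.1 µV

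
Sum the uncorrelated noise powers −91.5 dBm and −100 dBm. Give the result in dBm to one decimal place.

Convert to linear, add, convert back:
P₁ = 7.08×10⁻¹³ W, P₂ = 1.00×10⁻¹³ W
P_tot = 8.08×10⁻¹³ W → 10 log₁₀(P_tot / 10⁻³) = −90.9 dBm

−90.9 dBm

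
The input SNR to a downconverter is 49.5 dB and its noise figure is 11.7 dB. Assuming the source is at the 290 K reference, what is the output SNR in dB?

By definition F = SNR_in/SNR_out, so in dB: SNR_out = SNR_in − NF
SNR_out = 49.5 − 11.7 = 37.8 dB

37.8 dB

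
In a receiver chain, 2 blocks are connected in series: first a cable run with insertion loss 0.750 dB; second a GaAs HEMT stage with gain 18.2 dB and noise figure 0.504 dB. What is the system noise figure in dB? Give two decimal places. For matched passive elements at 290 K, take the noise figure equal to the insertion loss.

Convert to linear (a loss of L dB is a gain of −L dB): F_i = 10^(NF_i/10), G_i = 10^(G_i,dB/10)
  Stage 1: F_1 = 10^(0.750/10) = 1.189, G_1 = 10^(−0.750/10) = 0.8414
  Stage 2: F_2 = 10^(0.504/10) = 1.123, G_2 = 10^(18.2/10) = 66.07
Friis cascade:
  F = 1.189 + (1.123 − 1)/0.8414 = 1.335
NF = 10 log₁₀(1.335) = 1.25 dB

1.25 dB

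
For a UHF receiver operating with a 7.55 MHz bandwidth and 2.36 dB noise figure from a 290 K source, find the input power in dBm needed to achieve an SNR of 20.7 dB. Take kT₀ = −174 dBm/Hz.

−82.2 dBm

Sensitivity = −174 + 10 log₁₀(B) + NF + SNR_min
= −174 + 68.78 + 2.36 + 20.7
= −82.16 dBm → −82.2 dBm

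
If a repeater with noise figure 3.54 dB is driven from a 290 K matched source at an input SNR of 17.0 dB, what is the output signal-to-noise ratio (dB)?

By definition F = SNR_in/SNR_out, so in dB: SNR_out = SNR_in − NF
SNR_out = 17.0 − 3.54 = 13.46 dB

13.46 dB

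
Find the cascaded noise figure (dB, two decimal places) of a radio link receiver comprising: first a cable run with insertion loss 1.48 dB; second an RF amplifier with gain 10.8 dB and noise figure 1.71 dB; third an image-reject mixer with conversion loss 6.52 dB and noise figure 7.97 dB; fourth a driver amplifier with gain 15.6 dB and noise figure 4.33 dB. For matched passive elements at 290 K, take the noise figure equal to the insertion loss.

5.56 dB

Convert to linear (a loss of L dB is a gain of −L dB): F_i = 10^(NF_i/10), G_i = 10^(G_i,dB/10)
  Stage 1: F_1 = 10^(1.48/10) = 1.406, G_1 = 10^(−1.48/10) = 0.7112
  Stage 2: F_2 = 10^(1.71/10) = 1.483, G_2 = 10^(10.8/10) = 12.02
  Stage 3: F_3 = 10^(7.97/10) = 6.266, G_3 = 10^(−6.52/10) = 0.2228
  Stage 4: F_4 = 10^(4.33/10) = 2.710, G_4 = 10^(15.6/10) = 36.31
Friis cascade:
  F = 1.406 + (1.483 − 1)/0.7112 + (6.266 − 1)/8.551 + (2.710 − 1)/1.905 = 3.598
NF = 10 log₁₀(3.598) = 5.56 dB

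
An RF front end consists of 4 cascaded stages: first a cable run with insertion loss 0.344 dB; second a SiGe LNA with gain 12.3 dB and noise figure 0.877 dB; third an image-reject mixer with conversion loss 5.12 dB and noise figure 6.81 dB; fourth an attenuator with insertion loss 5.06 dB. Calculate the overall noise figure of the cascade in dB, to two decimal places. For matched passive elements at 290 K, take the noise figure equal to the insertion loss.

3.06 dB

Convert to linear (a loss of L dB is a gain of −L dB): F_i = 10^(NF_i/10), G_i = 10^(G_i,dB/10)
  Stage 1: F_1 = 10^(0.344/10) = 1.082, G_1 = 10^(−0.344/10) = 0.9238
  Stage 2: F_2 = 10^(0.877/10) = 1.224, G_2 = 10^(12.3/10) = 16.98
  Stage 3: F_3 = 10^(6.81/10) = 4.797, G_3 = 10^(−5.12/10) = 0.3076
  Stage 4: F_4 = 10^(5.06/10) = 3.206, G_4 = 10^(−5.06/10) = 0.3119
Friis cascade:
  F = 1.082 + (1.224 − 1)/0.9238 + (4.797 − 1)/15.69 + (3.206 − 1)/4.826 = 2.024
NF = 10 log₁₀(2.024) = 3.06 dB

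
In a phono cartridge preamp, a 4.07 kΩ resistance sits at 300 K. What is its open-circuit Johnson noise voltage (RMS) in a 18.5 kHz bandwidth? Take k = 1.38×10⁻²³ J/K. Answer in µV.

V_n = √(4kTRB)
4kTRB = 4 × 1.38×10⁻²³ × 300 × 4.07×10³ × 1.85×10⁴ = 1.25×10⁻¹² V²
V_n = √(1.25×10⁻¹²) = 1.12×10⁻⁶ V = 1.12 µV

1.12 µV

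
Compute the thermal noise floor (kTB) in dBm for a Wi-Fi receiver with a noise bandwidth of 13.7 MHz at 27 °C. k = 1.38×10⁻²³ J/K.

T = 27 °C + 273.15 = 300.15 K
P_n = kTB = 1.38×10⁻²³ × 300.15 × 1.37×10⁷ = 5.67×10⁻¹⁴ W
In dBm: 10 log₁₀(5.67×10⁻¹⁴ / 10⁻³) = −102.5 dBm

−102.5 dBm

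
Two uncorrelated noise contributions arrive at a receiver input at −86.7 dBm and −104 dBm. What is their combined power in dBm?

Convert to linear, add, convert back:
P₁ = 2.14×10⁻¹² W, P₂ = 3.98×10⁻¹⁴ W
P_tot = 2.18×10⁻¹² W → 10 log₁₀(P_tot / 10⁻³) = −86.6 dBm

−86.6 dBm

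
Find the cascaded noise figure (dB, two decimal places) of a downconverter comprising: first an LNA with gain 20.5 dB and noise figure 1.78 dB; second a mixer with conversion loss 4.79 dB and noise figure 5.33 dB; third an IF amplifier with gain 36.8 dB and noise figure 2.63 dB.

Convert to linear (a loss of L dB is a gain of −L dB): F_i = 10^(NF_i/10), G_i = 10^(G_i,dB/10)
  Stage 1: F_1 = 10^(1.78/10) = 1.507, G_1 = 10^(20.5/10) = 112.2
  Stage 2: F_2 = 10^(5.33/10) = 3.412, G_2 = 10^(−4.79/10) = 0.3319
  Stage 3: F_3 = 10^(2.63/10) = 1.832, G_3 = 10^(36.8/10) = 4786
Friis cascade:
  F = 1.507 + (3.412 − 1)/112.2 + (1.832 − 1)/37.24 = 1.550
NF = 10 log₁₀(1.550) = 1.90 dB

1.90 dB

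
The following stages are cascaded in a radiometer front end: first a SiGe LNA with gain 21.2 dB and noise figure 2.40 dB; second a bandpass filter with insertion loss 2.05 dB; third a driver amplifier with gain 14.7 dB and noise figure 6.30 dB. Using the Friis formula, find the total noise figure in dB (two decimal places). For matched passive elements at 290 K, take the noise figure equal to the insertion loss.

Convert to linear (a loss of L dB is a gain of −L dB): F_i = 10^(NF_i/10), G_i = 10^(G_i,dB/10)
  Stage 1: F_1 = 10^(2.40/10) = 1.738, G_1 = 10^(21.2/10) = 131.8
  Stage 2: F_2 = 10^(2.05/10) = 1.603, G_2 = 10^(−2.05/10) = 0.6237
  Stage 3: F_3 = 10^(6.30/10) = 4.266, G_3 = 10^(14.7/10) = 29.51
Friis cascade:
  F = 1.738 + (1.603 − 1)/131.8 + (4.266 − 1)/82.22 = 1.782
NF = 10 log₁₀(1.782) = 2.51 dB

2.51 dB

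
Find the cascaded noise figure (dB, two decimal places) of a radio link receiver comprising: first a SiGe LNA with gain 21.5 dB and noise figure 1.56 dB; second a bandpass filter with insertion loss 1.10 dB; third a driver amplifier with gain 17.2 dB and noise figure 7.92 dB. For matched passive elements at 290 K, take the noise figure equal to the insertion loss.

Convert to linear (a loss of L dB is a gain of −L dB): F_i = 10^(NF_i/10), G_i = 10^(G_i,dB/10)
  Stage 1: F_1 = 10^(1.56/10) = 1.432, G_1 = 10^(21.5/10) = 141.3
  Stage 2: F_2 = 10^(1.10/10) = 1.288, G_2 = 10^(−1.10/10) = 0.7762
  Stage 3: F_3 = 10^(7.92/10) = 6.194, G_3 = 10^(17.2/10) = 52.48
Friis cascade:
  F = 1.432 + (1.288 − 1)/141.3 + (6.194 − 1)/109.6 = 1.482
NF = 10 log₁₀(1.482) = 1.71 dB

1.71 dB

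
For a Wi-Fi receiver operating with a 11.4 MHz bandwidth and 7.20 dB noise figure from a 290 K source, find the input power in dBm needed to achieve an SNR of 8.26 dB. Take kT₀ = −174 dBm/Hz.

−88.0 dBm

Sensitivity = −174 + 10 log₁₀(B) + NF + SNR_min
= −174 + 70.57 + 7.20 + 8.26
= −87.97 dBm → −88.0 dBm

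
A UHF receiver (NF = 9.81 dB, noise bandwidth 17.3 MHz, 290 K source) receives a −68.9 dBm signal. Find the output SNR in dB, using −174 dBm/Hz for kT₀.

22.9 dB

Noise floor: N = −174 + 10 log₁₀(B) + NF
10 log₁₀(1.73×10⁷) = 72.38 dB
N = −174 + 72.38 + 9.81 = −91.81 dBm
SNR = P_sig − N = −68.9 − (−91.81) = 22.91 dB → 22.9 dB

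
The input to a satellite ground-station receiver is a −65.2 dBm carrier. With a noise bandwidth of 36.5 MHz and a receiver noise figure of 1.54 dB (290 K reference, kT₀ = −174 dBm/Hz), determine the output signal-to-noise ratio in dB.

31.6 dB

Noise floor: N = −174 + 10 log₁₀(B) + NF
10 log₁₀(3.65×10⁷) = 75.62 dB
N = −174 + 75.62 + 1.54 = −96.84 dBm
SNR = P_sig − N = −65.2 − (−96.84) = 31.64 dB → 31.6 dB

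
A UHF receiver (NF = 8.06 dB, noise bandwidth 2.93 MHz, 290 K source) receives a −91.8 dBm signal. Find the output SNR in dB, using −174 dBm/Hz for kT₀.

9.5 dB

Noise floor: N = −174 + 10 log₁₀(B) + NF
10 log₁₀(2.93×10⁶) = 64.67 dB
N = −174 + 64.67 + 8.06 = −101.27 dBm
SNR = P_sig − N = −91.8 − (−101.27) = 9.47 dB → 9.5 dB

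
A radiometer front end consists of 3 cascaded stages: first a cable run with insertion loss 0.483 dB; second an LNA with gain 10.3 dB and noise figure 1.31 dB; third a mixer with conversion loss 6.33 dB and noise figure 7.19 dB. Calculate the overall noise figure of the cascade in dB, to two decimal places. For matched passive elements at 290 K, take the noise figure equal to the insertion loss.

Convert to linear (a loss of L dB is a gain of −L dB): F_i = 10^(NF_i/10), G_i = 10^(G_i,dB/10)
  Stage 1: F_1 = 10^(0.483/10) = 1.118, G_1 = 10^(−0.483/10) = 0.8947
  Stage 2: F_2 = 10^(1.31/10) = 1.352, G_2 = 10^(10.3/10) = 10.72
  Stage 3: F_3 = 10^(7.19/10) = 5.236, G_3 = 10^(−6.33/10) = 0.2328
Friis cascade:
  F = 1.118 + (1.352 − 1)/0.8947 + (5.236 − 1)/9.587 = 1.953
NF = 10 log₁₀(1.953) = 2.91 dB

2.91 dB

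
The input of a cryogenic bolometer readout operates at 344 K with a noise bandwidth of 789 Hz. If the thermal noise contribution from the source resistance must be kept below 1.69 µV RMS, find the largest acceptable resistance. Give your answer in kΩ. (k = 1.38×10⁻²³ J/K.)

Johnson–Nyquist: V_n = √(4kTRB) ⇒ R = V_n² / (4kTB)
4kTB = 4 × 1.38×10⁻²³ × 344 × 7.89×10² = 1.50×10⁻¹⁷
R = (1.69×10⁻⁶)² / 1.50×10⁻¹⁷ = 1.91×10⁵ Ω = 191 kΩ

191 kΩ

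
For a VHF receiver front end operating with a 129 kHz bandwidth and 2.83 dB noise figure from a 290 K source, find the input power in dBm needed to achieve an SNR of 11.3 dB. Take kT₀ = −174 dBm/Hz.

−108.8 dBm

Sensitivity = −174 + 10 log₁₀(B) + NF + SNR_min
= −174 + 51.11 + 2.83 + 11.3
= −108.76 dBm → −108.8 dBm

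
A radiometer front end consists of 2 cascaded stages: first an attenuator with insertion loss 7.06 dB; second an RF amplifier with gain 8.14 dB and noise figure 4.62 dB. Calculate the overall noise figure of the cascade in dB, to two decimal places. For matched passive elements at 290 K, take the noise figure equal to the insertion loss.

11.68 dB

Convert to linear (a loss of L dB is a gain of −L dB): F_i = 10^(NF_i/10), G_i = 10^(G_i,dB/10)
  Stage 1: F_1 = 10^(7.06/10) = 5.082, G_1 = 10^(−7.06/10) = 0.1968
  Stage 2: F_2 = 10^(4.62/10) = 2.897, G_2 = 10^(8.14/10) = 6.516
Friis cascade:
  F = 5.082 + (2.897 − 1)/0.1968 = 14.72
NF = 10 log₁₀(14.72) = 11.68 dB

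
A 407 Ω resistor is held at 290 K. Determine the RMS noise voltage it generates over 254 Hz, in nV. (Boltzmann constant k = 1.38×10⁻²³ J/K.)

40.7 nV

V_n = √(4kTRB)
4kTRB = 4 × 1.38×10⁻²³ × 290 × 4.07×10² × 2.54×10² = 1.65×10⁻¹⁵ V²
V_n = √(1.65×10⁻¹⁵) = 4.07×10⁻⁸ V = 40.7 nV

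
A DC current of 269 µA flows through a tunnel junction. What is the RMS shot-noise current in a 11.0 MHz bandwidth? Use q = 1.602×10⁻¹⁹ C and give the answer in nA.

I_n = √(2qI·B)
2qI·B = 2 × 1.602×10⁻¹⁹ × 2.69×10⁻⁴ × 1.10×10⁷ = 9.48×10⁻¹⁶ A²
I_n = √(9.48×10⁻¹⁶) = 3.08×10⁻⁸ A = 30.8 nA

30.8 nA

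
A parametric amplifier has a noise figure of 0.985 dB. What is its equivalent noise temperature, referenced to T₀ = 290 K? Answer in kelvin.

73.8 K

F = 10^(0.985/10) = 1.25458
T_e = (F − 1)·T₀ = (1.25458 − 1) × 290 = 73.8 K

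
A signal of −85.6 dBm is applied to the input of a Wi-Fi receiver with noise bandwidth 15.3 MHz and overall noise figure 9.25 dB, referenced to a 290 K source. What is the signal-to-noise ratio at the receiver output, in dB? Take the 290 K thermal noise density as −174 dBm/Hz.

Noise floor: N = −174 + 10 log₁₀(B) + NF
10 log₁₀(1.53×10⁷) = 71.85 dB
N = −174 + 71.85 + 9.25 = −92.90 dBm
SNR = P_sig − N = −85.6 − (−92.90) = 7.30 dB → 7.3 dB

7.3 dB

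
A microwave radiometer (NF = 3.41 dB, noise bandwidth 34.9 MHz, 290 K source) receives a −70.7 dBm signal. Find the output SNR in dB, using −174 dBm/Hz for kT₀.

Noise floor: N = −174 + 10 log₁₀(B) + NF
10 log₁₀(3.49×10⁷) = 75.43 dB
N = −174 + 75.43 + 3.41 = −95.16 dBm
SNR = P_sig − N = −70.7 − (−95.16) = 24.46 dB → 24.5 dB

24.5 dB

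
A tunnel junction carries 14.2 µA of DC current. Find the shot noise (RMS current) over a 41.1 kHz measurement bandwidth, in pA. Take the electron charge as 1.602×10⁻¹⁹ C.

432 pA

I_n = √(2qI·B)
2qI·B = 2 × 1.602×10⁻¹⁹ × 1.42×10⁻⁵ × 4.11×10⁴ = 1.87×10⁻¹⁹ A²
I_n = √(1.87×10⁻¹⁹) = 4.32×10⁻¹⁰ A = 432 pA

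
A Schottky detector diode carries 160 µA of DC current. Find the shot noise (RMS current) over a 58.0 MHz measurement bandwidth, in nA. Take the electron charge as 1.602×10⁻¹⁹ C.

54.5 nA

I_n = √(2qI·B)
2qI·B = 2 × 1.602×10⁻¹⁹ × 1.60×10⁻⁴ × 5.80×10⁷ = 2.97×10⁻¹⁵ A²
I_n = √(2.97×10⁻¹⁵) = 5.45×10⁻⁸ A = 54.5 nA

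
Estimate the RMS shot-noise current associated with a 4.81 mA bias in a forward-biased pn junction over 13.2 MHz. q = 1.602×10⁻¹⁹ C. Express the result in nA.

143 nA

I_n = √(2qI·B)
2qI·B = 2 × 1.602×10⁻¹⁹ × 4.81×10⁻³ × 1.32×10⁷ = 2.03×10⁻¹⁴ A²
I_n = √(2.03×10⁻¹⁴) = 1.43×10⁻⁷ A = 143 nA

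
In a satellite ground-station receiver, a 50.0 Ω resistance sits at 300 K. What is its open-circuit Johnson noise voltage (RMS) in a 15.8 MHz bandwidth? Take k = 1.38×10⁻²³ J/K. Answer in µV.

V_n = √(4kTRB)
4kTRB = 4 × 1.38×10⁻²³ × 300 × 5.00×10¹ × 1.58×10⁷ = 1.31×10⁻¹¹ V²
V_n = √(1.31×10⁻¹¹) = 3.62×10⁻⁶ V = 3.62 µV

3.62 µV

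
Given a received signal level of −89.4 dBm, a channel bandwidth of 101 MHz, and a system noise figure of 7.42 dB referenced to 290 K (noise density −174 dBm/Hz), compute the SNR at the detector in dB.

−2.9 dB

Noise floor: N = −174 + 10 log₁₀(B) + NF
10 log₁₀(1.01×10⁸) = 80.04 dB
N = −174 + 80.04 + 7.42 = −86.54 dBm
SNR = P_sig − N = −89.4 − (−86.54) = −2.86 dB → −2.9 dB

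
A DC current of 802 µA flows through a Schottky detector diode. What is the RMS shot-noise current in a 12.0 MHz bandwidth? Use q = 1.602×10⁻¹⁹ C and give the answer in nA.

I_n = √(2qI·B)
2qI·B = 2 × 1.602×10⁻¹⁹ × 8.02×10⁻⁴ × 1.20×10⁷ = 3.08×10⁻¹⁵ A²
I_n = √(3.08×10⁻¹⁵) = 5.55×10⁻⁸ A = 55.5 nA

55.5 nA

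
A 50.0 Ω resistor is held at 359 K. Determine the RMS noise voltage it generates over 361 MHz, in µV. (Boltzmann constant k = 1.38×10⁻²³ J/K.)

18.9 µV

V_n = √(4kTRB)
4kTRB = 4 × 1.38×10⁻²³ × 359 × 5.00×10¹ × 3.61×10⁸ = 3.58×10⁻¹⁰ V²
V_n = √(3.58×10⁻¹⁰) = 1.89×10⁻⁵ V = 18.9 µV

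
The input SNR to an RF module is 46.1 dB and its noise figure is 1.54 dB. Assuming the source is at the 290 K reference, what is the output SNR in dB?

44.56 dB

By definition F = SNR_in/SNR_out, so in dB: SNR_out = SNR_in − NF
SNR_out = 46.1 − 1.54 = 44.56 dB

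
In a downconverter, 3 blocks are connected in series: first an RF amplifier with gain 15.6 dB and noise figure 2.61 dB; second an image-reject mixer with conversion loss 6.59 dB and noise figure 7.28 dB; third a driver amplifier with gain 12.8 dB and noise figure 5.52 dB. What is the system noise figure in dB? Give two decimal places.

3.55 dB

Convert to linear (a loss of L dB is a gain of −L dB): F_i = 10^(NF_i/10), G_i = 10^(G_i,dB/10)
  Stage 1: F_1 = 10^(2.61/10) = 1.824, G_1 = 10^(15.6/10) = 36.31
  Stage 2: F_2 = 10^(7.28/10) = 5.346, G_2 = 10^(−6.59/10) = 0.2193
  Stage 3: F_3 = 10^(5.52/10) = 3.565, G_3 = 10^(12.8/10) = 19.05
Friis cascade:
  F = 1.824 + (5.346 − 1)/36.31 + (3.565 − 1)/7.962 = 2.266
NF = 10 log₁₀(2.266) = 3.55 dB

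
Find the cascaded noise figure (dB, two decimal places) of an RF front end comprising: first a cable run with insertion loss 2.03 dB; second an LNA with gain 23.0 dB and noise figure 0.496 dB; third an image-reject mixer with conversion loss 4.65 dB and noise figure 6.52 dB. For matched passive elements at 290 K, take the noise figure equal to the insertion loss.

2.59 dB

Convert to linear (a loss of L dB is a gain of −L dB): F_i = 10^(NF_i/10), G_i = 10^(G_i,dB/10)
  Stage 1: F_1 = 10^(2.03/10) = 1.596, G_1 = 10^(−2.03/10) = 0.6266
  Stage 2: F_2 = 10^(0.496/10) = 1.121, G_2 = 10^(23.0/10) = 199.5
  Stage 3: F_3 = 10^(6.52/10) = 4.487, G_3 = 10^(−4.65/10) = 0.3428
Friis cascade:
  F = 1.596 + (1.121 − 1)/0.6266 + (4.487 − 1)/125.0 = 1.817
NF = 10 log₁₀(1.817) = 2.59 dB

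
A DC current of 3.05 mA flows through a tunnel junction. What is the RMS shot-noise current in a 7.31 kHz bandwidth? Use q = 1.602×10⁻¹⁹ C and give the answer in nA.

I_n = √(2qI·B)
2qI·B = 2 × 1.602×10⁻¹⁹ × 3.05×10⁻³ × 7.31×10³ = 7.14×10⁻¹⁸ A²
I_n = √(7.14×10⁻¹⁸) = 2.67×10⁻⁹ A = 2.67 nA

2.67 nA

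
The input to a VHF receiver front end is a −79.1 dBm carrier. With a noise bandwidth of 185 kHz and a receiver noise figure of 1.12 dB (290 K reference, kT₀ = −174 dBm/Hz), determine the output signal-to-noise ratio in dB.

Noise floor: N = −174 + 10 log₁₀(B) + NF
10 log₁₀(1.85×10⁵) = 52.67 dB
N = −174 + 52.67 + 1.12 = −120.21 dBm
SNR = P_sig − N = −79.1 − (−120.21) = 41.11 dB → 41.1 dB

41.1 dB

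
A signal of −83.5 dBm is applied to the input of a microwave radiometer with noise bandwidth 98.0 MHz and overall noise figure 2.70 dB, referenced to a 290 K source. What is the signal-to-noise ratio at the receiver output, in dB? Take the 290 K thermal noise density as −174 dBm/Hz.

7.9 dB

Noise floor: N = −174 + 10 log₁₀(B) + NF
10 log₁₀(9.80×10⁷) = 79.91 dB
N = −174 + 79.91 + 2.70 = −91.39 dBm
SNR = P_sig − N = −83.5 − (−91.39) = 7.89 dB → 7.9 dB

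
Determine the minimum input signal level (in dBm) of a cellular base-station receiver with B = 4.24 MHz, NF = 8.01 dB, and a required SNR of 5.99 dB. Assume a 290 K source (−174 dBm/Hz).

Sensitivity = −174 + 10 log₁₀(B) + NF + SNR_min
= −174 + 66.27 + 8.01 + 5.99
= −93.73 dBm → −93.7 dBm

−93.7 dBm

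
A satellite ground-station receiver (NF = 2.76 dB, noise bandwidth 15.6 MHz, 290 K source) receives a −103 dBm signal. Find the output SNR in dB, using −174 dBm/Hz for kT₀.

−3.7 dB

Noise floor: N = −174 + 10 log₁₀(B) + NF
10 log₁₀(1.56×10⁷) = 71.93 dB
N = −174 + 71.93 + 2.76 = −99.31 dBm
SNR = P_sig − N = −103 − (−99.31) = −3.69 dB → −3.7 dB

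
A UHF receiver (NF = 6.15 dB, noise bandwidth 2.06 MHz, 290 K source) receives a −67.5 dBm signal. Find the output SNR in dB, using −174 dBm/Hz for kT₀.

37.2 dB

Noise floor: N = −174 + 10 log₁₀(B) + NF
10 log₁₀(2.06×10⁶) = 63.14 dB
N = −174 + 63.14 + 6.15 = −104.71 dBm
SNR = P_sig − N = −67.5 − (−104.71) = 37.21 dB → 37.2 dB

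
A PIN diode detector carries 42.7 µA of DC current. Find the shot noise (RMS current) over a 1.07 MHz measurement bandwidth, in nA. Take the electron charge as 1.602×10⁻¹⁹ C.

I_n = √(2qI·B)
2qI·B = 2 × 1.602×10⁻¹⁹ × 4.27×10⁻⁵ × 1.07×10⁶ = 1.46×10⁻¹⁷ A²
I_n = √(1.46×10⁻¹⁷) = 3.83×10⁻⁹ A = 3.83 nA

3.83 nA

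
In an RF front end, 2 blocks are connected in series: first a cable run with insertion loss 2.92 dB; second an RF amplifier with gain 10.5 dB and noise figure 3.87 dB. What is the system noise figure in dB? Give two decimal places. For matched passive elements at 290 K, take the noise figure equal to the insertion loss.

Convert to linear (a loss of L dB is a gain of −L dB): F_i = 10^(NF_i/10), G_i = 10^(G_i,dB/10)
  Stage 1: F_1 = 10^(2.92/10) = 1.959, G_1 = 10^(−2.92/10) = 0.5105
  Stage 2: F_2 = 10^(3.87/10) = 2.438, G_2 = 10^(10.5/10) = 11.22
Friis cascade:
  F = 1.959 + (2.438 − 1)/0.5105 = 4.775
NF = 10 log₁₀(4.775) = 6.79 dB

6.79 dB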